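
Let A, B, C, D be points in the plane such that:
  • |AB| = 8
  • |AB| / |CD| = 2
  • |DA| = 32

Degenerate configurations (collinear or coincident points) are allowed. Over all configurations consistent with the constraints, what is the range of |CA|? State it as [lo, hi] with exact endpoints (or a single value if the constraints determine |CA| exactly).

|AB| ∈ {8}
|AD| ∈ {32}
|CD| ∈ {4}
|BD| ∈ [24, 40]
|AC| ∈ [28, 36]
|BC| ∈ [20, 44]

|CA| ∈ [28, 36]  (≈ [28.0000, 36.0000])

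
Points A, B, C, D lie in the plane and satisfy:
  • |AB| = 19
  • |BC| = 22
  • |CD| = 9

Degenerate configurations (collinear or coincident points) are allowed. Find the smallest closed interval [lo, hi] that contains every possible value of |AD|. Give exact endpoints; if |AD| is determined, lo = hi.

|AB| ∈ {19}
|BC| ∈ {22}
|CD| ∈ {9}
|AC| ∈ [3, 41]
|BD| ∈ [13, 31]
|AD| ∈ [0, 50]

|AD| ∈ [0, 50]  (≈ [0.0000, 50.0000])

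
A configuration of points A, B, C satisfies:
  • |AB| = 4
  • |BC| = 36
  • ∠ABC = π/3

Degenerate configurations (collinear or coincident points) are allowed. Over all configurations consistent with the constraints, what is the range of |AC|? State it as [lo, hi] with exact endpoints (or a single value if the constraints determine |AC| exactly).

|AC| = 4·√(73)  (≈ 34.1760)

|AB| ∈ {4}
|BC| ∈ {36}
|AC| ∈ {4·√(73)}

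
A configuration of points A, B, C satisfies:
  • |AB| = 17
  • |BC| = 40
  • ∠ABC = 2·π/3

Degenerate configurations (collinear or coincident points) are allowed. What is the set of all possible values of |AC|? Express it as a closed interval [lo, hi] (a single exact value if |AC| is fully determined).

|AB| ∈ {17}
|BC| ∈ {40}
|AC| ∈ {√(2569)}

|AC| = √(2569)  (≈ 50.6853)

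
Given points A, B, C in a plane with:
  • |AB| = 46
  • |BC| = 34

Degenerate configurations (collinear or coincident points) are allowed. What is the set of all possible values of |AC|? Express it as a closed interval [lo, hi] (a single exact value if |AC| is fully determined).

|AC| ∈ [12, 80]  (≈ [12.0000, 80.0000])

|AB| ∈ {46}
|BC| ∈ {34}
|AC| ∈ [12, 80]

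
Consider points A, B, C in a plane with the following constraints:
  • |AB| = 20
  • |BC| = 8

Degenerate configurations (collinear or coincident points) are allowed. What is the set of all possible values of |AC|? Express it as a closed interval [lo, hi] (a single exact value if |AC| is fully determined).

|AC| ∈ [12, 28]  (≈ [12.0000, 28.0000])

|AB| ∈ {20}
|BC| ∈ {8}
|AC| ∈ [12, 28]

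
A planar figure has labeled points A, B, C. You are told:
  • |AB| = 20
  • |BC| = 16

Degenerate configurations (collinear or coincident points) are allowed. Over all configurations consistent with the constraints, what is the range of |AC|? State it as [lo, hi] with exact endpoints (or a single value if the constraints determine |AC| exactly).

|AC| ∈ [4, 36]  (≈ [4.0000, 36.0000])

|AB| ∈ {20}
|BC| ∈ {16}
|AC| ∈ [4, 36]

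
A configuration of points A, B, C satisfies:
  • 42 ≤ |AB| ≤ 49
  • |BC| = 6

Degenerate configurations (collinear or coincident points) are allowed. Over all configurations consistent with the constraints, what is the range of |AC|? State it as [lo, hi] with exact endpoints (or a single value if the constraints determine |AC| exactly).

|AC| ∈ [36, 55]  (≈ [36.0000, 55.0000])

|AB| ∈ [42, 49]
|BC| ∈ {6}
|AC| ∈ [36, 55]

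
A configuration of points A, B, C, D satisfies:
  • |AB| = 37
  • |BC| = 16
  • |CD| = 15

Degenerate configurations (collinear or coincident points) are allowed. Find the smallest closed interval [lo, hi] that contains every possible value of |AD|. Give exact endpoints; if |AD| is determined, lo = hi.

|AD| ∈ [6, 68]  (≈ [6.0000, 68.0000])

|AB| ∈ {37}
|BC| ∈ {16}
|CD| ∈ {15}
|AC| ∈ [21, 53]
|BD| ∈ [1, 31]
|AD| ∈ [6, 68]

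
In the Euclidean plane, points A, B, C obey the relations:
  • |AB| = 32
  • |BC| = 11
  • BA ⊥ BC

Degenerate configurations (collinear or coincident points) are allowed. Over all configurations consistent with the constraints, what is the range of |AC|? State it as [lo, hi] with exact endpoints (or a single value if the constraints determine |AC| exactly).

|AB| ∈ {32}
|BC| ∈ {11}
|AC| ∈ {√(1145)}

|AC| = √(1145)  (≈ 33.8378)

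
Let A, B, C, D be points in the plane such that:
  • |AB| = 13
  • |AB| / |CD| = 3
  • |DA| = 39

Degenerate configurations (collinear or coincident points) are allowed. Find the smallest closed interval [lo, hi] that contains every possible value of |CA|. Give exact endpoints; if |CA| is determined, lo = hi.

|AB| ∈ {13}
|AD| ∈ {39}
|CD| ∈ {13/3}
|BD| ∈ [26, 52]
|AC| ∈ [104/3, 130/3]
|BC| ∈ [65/3, 169/3]

|CA| ∈ [104/3, 130/3]  (≈ [34.6667, 43.3333])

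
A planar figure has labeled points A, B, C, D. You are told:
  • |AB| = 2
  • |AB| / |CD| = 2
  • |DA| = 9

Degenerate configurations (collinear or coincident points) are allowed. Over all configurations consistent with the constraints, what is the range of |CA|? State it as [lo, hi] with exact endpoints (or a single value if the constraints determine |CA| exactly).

|CA| ∈ [8, 10]  (≈ [8.0000, 10.0000])

|AB| ∈ {2}
|AD| ∈ {9}
|CD| ∈ {1}
|BD| ∈ [7, 11]
|AC| ∈ [8, 10]
|BC| ∈ [6, 12]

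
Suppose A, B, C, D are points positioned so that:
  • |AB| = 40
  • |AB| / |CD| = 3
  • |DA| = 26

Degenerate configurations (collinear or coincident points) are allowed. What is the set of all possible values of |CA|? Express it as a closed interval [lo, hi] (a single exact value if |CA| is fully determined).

|CA| ∈ [38/3, 118/3]  (≈ [12.6667, 39.3333])

|AB| ∈ {40}
|AD| ∈ {26}
|CD| ∈ {40/3}
|BD| ∈ [14, 66]
|AC| ∈ [38/3, 118/3]
|BC| ∈ [2/3, 238/3]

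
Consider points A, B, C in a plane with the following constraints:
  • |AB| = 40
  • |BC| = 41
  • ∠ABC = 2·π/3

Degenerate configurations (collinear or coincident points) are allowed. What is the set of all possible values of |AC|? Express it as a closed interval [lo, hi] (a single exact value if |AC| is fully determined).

|AB| ∈ {40}
|BC| ∈ {41}
|AC| ∈ {√(4921)}

|AC| = √(4921)  (≈ 70.1498)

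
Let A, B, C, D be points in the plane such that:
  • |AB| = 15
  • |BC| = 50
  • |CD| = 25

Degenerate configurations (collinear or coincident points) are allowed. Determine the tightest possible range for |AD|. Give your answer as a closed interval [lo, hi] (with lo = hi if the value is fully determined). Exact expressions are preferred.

|AB| ∈ {15}
|BC| ∈ {50}
|CD| ∈ {25}
|AC| ∈ [35, 65]
|BD| ∈ [25, 75]
|AD| ∈ [10, 90]

|AD| ∈ [10, 90]  (≈ [10.0000, 90.0000])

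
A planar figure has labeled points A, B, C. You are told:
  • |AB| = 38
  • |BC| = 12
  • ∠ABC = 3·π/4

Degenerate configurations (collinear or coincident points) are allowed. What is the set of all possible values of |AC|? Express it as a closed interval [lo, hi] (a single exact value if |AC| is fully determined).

|AC| = 2·√(114·√(2) + 397)  (≈ 47.2534)

|AB| ∈ {38}
|BC| ∈ {12}
|AC| ∈ {2·√(114·√(2) + 397)}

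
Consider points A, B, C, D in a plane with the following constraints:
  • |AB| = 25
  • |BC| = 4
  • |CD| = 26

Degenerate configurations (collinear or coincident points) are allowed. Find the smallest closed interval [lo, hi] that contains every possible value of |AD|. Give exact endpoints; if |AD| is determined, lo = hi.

|AD| ∈ [0, 55]  (≈ [0.0000, 55.0000])

|AB| ∈ {25}
|BC| ∈ {4}
|CD| ∈ {26}
|AC| ∈ [21, 29]
|BD| ∈ [22, 30]
|AD| ∈ [0, 55]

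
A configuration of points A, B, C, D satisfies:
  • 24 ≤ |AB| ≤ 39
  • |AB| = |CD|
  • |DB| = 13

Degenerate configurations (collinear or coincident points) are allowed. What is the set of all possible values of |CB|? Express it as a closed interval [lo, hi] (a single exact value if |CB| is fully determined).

|AB| ∈ [24, 39]
|BD| ∈ {13}
|CD| ∈ [24, 39]
|AD| ∈ [11, 52]
|BC| ∈ [11, 52]
|AC| ∈ [0, 91]

|CB| ∈ [11, 52]  (≈ [11.0000, 52.0000])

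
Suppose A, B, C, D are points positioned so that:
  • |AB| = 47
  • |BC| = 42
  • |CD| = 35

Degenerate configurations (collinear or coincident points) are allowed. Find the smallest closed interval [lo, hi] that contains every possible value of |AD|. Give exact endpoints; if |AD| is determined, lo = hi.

|AB| ∈ {47}
|BC| ∈ {42}
|CD| ∈ {35}
|AC| ∈ [5, 89]
|BD| ∈ [7, 77]
|AD| ∈ [0, 124]

|AD| ∈ [0, 124]  (≈ [0.0000, 124.0000])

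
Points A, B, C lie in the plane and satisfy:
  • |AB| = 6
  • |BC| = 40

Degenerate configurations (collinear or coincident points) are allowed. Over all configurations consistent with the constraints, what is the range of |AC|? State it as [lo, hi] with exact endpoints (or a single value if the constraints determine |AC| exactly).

|AB| ∈ {6}
|BC| ∈ {40}
|AC| ∈ [34, 46]

|AC| ∈ [34, 46]  (≈ [34.0000, 46.0000])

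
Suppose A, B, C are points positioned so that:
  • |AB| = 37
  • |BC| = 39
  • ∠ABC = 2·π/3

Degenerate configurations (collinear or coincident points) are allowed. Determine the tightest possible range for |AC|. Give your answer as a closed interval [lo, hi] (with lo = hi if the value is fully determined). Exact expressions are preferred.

|AB| ∈ {37}
|BC| ∈ {39}
|AC| ∈ {√(4333)}

|AC| = √(4333)  (≈ 65.8255)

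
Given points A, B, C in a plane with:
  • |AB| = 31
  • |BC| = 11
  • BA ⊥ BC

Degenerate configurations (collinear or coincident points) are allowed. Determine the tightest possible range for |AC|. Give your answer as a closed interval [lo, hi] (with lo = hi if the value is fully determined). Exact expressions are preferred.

|AC| = √(1082)  (≈ 32.8938)

|AB| ∈ {31}
|BC| ∈ {11}
|AC| ∈ {√(1082)}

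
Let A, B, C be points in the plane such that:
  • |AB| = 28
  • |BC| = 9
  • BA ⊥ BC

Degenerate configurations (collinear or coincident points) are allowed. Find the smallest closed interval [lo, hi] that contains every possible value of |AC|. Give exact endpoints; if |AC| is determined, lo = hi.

|AB| ∈ {28}
|BC| ∈ {9}
|AC| ∈ {√(865)}

|AC| = √(865)  (≈ 29.4109)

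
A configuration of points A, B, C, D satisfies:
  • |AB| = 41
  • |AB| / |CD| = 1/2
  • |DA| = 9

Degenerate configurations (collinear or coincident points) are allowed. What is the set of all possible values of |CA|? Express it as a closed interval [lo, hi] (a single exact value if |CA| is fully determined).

|CA| ∈ [73, 91]  (≈ [73.0000, 91.0000])

|AB| ∈ {41}
|AD| ∈ {9}
|CD| ∈ {82}
|BD| ∈ [32, 50]
|AC| ∈ [73, 91]
|BC| ∈ [32, 132]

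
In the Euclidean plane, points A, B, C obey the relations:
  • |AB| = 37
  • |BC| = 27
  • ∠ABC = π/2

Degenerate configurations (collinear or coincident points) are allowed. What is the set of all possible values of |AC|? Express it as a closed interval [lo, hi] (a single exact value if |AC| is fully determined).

|AC| = √(2098)  (≈ 45.8039)

|AB| ∈ {37}
|BC| ∈ {27}
|AC| ∈ {√(2098)}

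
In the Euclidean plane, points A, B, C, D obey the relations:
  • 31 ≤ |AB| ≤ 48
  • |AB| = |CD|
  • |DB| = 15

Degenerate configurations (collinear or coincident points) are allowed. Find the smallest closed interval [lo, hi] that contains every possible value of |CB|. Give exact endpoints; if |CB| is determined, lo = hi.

|AB| ∈ [31, 48]
|BD| ∈ {15}
|CD| ∈ [31, 48]
|AD| ∈ [16, 63]
|BC| ∈ [16, 63]
|AC| ∈ [0, 111]

|CB| ∈ [16, 63]  (≈ [16.0000, 63.0000])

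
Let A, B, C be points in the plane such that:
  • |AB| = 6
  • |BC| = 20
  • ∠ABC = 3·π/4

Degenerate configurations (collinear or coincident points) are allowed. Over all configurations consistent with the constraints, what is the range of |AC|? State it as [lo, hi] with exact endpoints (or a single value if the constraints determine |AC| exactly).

|AB| ∈ {6}
|BC| ∈ {20}
|AC| ∈ {2·√(30·√(2) + 109)}

|AC| = 2·√(30·√(2) + 109)  (≈ 24.6111)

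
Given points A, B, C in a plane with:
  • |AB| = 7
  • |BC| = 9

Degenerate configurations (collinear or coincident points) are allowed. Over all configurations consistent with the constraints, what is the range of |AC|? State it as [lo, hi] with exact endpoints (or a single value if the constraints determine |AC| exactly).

|AB| ∈ {7}
|BC| ∈ {9}
|AC| ∈ [2, 16]

|AC| ∈ [2, 16]  (≈ [2.0000, 16.0000])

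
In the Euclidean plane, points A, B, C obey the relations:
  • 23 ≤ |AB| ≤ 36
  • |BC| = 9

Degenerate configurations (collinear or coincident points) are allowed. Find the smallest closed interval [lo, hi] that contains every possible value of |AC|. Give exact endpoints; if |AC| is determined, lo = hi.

|AC| ∈ [14, 45]  (≈ [14.0000, 45.0000])

|AB| ∈ [23, 36]
|BC| ∈ {9}
|AC| ∈ [14, 45]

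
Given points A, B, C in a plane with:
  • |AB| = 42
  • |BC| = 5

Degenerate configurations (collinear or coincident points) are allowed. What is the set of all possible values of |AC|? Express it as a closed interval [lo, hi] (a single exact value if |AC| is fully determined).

|AB| ∈ {42}
|BC| ∈ {5}
|AC| ∈ [37, 47]

|AC| ∈ [37, 47]  (≈ [37.0000, 47.0000])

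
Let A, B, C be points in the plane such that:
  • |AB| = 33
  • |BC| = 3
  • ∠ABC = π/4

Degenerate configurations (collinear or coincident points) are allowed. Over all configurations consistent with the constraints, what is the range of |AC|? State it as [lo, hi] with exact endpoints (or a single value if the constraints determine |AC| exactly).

|AB| ∈ {33}
|BC| ∈ {3}
|AC| ∈ {3·√(122 - 11·√(2))}

|AC| = 3·√(122 - 11·√(2))  (≈ 30.9515)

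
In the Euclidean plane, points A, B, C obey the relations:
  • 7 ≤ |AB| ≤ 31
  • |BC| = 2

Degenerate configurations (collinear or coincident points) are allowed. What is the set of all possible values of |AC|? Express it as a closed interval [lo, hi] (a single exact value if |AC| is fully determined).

|AB| ∈ [7, 31]
|BC| ∈ {2}
|AC| ∈ [5, 33]

|AC| ∈ [5, 33]  (≈ [5.0000, 33.0000])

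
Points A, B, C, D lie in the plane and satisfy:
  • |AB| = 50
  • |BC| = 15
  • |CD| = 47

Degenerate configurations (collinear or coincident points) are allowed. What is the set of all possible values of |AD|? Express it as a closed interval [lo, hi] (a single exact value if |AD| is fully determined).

|AD| ∈ [0, 112]  (≈ [0.0000, 112.0000])

|AB| ∈ {50}
|BC| ∈ {15}
|CD| ∈ {47}
|AC| ∈ [35, 65]
|BD| ∈ [32, 62]
|AD| ∈ [0, 112]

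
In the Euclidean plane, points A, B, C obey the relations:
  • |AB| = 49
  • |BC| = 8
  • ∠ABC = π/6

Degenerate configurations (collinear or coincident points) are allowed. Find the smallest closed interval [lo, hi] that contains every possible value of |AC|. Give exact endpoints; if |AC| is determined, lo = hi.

|AC| = √(2465 - 392·√(3))  (≈ 42.2615)

|AB| ∈ {49}
|BC| ∈ {8}
|AC| ∈ {√(2465 - 392·√(3))}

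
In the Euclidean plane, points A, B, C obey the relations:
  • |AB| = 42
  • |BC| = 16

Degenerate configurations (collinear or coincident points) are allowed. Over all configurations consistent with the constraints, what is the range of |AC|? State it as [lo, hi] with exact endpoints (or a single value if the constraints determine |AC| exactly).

|AC| ∈ [26, 58]  (≈ [26.0000, 58.0000])

|AB| ∈ {42}
|BC| ∈ {16}
|AC| ∈ [26, 58]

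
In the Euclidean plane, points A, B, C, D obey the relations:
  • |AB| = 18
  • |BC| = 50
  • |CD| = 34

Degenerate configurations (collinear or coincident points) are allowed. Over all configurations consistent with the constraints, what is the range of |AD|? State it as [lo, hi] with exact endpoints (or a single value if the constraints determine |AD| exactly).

|AD| ∈ [0, 102]  (≈ [0.0000, 102.0000])

|AB| ∈ {18}
|BC| ∈ {50}
|CD| ∈ {34}
|AC| ∈ [32, 68]
|BD| ∈ [16, 84]
|AD| ∈ [0, 102]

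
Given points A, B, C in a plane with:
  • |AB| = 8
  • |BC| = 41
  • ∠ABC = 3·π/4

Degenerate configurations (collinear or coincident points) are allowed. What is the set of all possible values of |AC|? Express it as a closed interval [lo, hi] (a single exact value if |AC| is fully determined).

|AB| ∈ {8}
|BC| ∈ {41}
|AC| ∈ {√(328·√(2) + 1745)}

|AC| = √(328·√(2) + 1745)  (≈ 46.9985)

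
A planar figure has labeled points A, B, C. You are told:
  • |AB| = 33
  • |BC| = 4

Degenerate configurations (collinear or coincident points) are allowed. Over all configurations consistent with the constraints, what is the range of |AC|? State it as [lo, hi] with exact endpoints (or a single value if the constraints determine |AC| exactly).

|AC| ∈ [29, 37]  (≈ [29.0000, 37.0000])

|AB| ∈ {33}
|BC| ∈ {4}
|AC| ∈ [29, 37]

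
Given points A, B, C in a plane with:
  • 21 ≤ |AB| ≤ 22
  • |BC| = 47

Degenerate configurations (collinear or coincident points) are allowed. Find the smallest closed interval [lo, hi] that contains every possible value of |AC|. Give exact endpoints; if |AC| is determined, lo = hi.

|AC| ∈ [25, 69]  (≈ [25.0000, 69.0000])

|AB| ∈ [21, 22]
|BC| ∈ {47}
|AC| ∈ [25, 69]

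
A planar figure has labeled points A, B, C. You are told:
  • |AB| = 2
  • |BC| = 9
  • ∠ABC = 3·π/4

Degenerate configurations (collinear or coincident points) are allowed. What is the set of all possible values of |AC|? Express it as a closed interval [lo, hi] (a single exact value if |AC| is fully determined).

|AB| ∈ {2}
|BC| ∈ {9}
|AC| ∈ {√(18·√(2) + 85)}

|AC| = √(18·√(2) + 85)  (≈ 10.5098)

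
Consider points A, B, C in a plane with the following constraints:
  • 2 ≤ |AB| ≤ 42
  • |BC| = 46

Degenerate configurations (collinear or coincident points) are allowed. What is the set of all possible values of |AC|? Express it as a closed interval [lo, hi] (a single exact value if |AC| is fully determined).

|AC| ∈ [4, 88]  (≈ [4.0000, 88.0000])

|AB| ∈ [2, 42]
|BC| ∈ {46}
|AC| ∈ [4, 88]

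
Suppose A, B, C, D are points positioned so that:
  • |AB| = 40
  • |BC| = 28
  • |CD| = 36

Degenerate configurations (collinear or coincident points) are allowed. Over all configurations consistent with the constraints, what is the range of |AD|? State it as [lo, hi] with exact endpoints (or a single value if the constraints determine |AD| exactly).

|AB| ∈ {40}
|BC| ∈ {28}
|CD| ∈ {36}
|AC| ∈ [12, 68]
|BD| ∈ [8, 64]
|AD| ∈ [0, 104]

|AD| ∈ [0, 104]  (≈ [0.0000, 104.0000])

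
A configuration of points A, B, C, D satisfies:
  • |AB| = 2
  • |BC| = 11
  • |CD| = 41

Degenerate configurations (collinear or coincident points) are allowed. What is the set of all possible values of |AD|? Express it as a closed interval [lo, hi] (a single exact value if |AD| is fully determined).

|AD| ∈ [28, 54]  (≈ [28.0000, 54.0000])

|AB| ∈ {2}
|BC| ∈ {11}
|CD| ∈ {41}
|AC| ∈ [9, 13]
|BD| ∈ [30, 52]
|AD| ∈ [28, 54]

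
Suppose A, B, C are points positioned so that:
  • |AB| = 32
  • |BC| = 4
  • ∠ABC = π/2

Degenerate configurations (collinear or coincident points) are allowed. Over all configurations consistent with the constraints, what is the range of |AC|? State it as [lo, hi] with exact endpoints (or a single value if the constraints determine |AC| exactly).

|AB| ∈ {32}
|BC| ∈ {4}
|AC| ∈ {4·√(65)}

|AC| = 4·√(65)  (≈ 32.2490)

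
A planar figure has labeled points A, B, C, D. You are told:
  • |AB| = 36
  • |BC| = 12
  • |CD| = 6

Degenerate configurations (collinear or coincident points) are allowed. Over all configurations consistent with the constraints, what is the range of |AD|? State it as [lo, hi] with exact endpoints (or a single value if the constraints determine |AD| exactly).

|AB| ∈ {36}
|BC| ∈ {12}
|CD| ∈ {6}
|AC| ∈ [24, 48]
|BD| ∈ [6, 18]
|AD| ∈ [18, 54]

|AD| ∈ [18, 54]  (≈ [18.0000, 54.0000])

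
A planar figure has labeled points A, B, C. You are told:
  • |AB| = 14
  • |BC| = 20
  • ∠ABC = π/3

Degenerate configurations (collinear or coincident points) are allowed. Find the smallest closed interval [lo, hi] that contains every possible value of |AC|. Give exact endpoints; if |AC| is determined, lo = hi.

|AB| ∈ {14}
|BC| ∈ {20}
|AC| ∈ {2·√(79)}

|AC| = 2·√(79)  (≈ 17.7764)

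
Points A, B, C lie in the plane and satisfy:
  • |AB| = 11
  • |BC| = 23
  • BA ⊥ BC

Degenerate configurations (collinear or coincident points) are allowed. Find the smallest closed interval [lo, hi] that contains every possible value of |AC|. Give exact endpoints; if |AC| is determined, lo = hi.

|AB| ∈ {11}
|BC| ∈ {23}
|AC| ∈ {5·√(26)}

|AC| = 5·√(26)  (≈ 25.4951)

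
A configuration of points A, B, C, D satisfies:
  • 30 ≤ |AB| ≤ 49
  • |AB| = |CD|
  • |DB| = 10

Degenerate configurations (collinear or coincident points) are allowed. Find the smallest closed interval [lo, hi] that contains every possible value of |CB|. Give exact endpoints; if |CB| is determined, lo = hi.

|CB| ∈ [20, 59]  (≈ [20.0000, 59.0000])

|AB| ∈ [30, 49]
|BD| ∈ {10}
|CD| ∈ [30, 49]
|AD| ∈ [20, 59]
|BC| ∈ [20, 59]
|AC| ∈ [0, 108]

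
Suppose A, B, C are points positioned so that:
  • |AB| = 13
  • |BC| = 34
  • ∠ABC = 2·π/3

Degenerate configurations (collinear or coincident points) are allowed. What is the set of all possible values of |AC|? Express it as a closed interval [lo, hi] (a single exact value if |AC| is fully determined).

|AB| ∈ {13}
|BC| ∈ {34}
|AC| ∈ {√(1767)}

|AC| = √(1767)  (≈ 42.0357)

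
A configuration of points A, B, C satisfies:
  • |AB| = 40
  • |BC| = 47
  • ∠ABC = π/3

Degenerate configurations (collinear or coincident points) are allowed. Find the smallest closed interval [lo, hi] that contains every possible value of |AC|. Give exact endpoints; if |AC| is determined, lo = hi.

|AC| = √(1929)  (≈ 43.9204)

|AB| ∈ {40}
|BC| ∈ {47}
|AC| ∈ {√(1929)}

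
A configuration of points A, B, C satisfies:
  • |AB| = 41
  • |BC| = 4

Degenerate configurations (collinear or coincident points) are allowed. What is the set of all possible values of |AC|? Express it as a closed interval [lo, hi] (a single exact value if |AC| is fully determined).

|AC| ∈ [37, 45]  (≈ [37.0000, 45.0000])

|AB| ∈ {41}
|BC| ∈ {4}
|AC| ∈ [37, 45]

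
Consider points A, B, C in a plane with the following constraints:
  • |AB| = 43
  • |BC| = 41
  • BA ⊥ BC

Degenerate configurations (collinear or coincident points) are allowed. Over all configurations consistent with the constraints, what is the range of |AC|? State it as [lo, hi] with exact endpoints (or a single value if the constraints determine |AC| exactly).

|AC| = √(3530)  (≈ 59.4138)

|AB| ∈ {43}
|BC| ∈ {41}
|AC| ∈ {√(3530)}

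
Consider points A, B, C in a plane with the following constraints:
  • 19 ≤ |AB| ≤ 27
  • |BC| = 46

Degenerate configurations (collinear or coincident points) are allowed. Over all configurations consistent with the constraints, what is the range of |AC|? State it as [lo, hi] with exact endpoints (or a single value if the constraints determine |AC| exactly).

|AC| ∈ [19, 73]  (≈ [19.0000, 73.0000])

|AB| ∈ [19, 27]
|BC| ∈ {46}
|AC| ∈ [19, 73]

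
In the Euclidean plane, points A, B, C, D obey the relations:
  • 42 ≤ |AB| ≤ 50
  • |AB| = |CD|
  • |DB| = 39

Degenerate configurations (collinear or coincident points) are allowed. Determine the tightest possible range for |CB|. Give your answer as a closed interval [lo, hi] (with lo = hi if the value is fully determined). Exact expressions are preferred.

|AB| ∈ [42, 50]
|BD| ∈ {39}
|CD| ∈ [42, 50]
|AD| ∈ [3, 89]
|BC| ∈ [3, 89]
|AC| ∈ [0, 139]

|CB| ∈ [3, 89]  (≈ [3.0000, 89.0000])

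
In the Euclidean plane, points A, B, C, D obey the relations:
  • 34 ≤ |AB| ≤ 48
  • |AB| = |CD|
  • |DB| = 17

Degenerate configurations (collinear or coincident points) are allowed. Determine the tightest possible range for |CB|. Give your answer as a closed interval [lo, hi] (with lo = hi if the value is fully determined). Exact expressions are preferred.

|CB| ∈ [17, 65]  (≈ [17.0000, 65.0000])

|AB| ∈ [34, 48]
|BD| ∈ {17}
|CD| ∈ [34, 48]
|AD| ∈ [17, 65]
|BC| ∈ [17, 65]
|AC| ∈ [0, 113]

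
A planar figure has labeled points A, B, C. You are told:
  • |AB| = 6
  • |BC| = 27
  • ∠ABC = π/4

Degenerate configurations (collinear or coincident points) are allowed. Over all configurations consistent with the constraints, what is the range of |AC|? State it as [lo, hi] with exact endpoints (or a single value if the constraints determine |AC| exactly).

|AB| ∈ {6}
|BC| ∈ {27}
|AC| ∈ {3·√(85 - 18·√(2))}

|AC| = 3·√(85 - 18·√(2))  (≈ 23.1495)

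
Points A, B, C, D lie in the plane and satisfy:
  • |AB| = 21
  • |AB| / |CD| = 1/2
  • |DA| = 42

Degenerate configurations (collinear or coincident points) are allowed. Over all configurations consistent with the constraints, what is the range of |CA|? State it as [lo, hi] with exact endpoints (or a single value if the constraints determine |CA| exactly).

|AB| ∈ {21}
|AD| ∈ {42}
|CD| ∈ {42}
|BD| ∈ [21, 63]
|AC| ∈ [0, 84]
|BC| ∈ [0, 105]

|CA| ∈ [0, 84]  (≈ [0.0000, 84.0000])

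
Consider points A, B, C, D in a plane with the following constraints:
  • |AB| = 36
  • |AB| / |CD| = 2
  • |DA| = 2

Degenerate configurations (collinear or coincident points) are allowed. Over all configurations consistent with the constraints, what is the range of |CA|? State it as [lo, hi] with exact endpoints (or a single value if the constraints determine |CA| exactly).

|CA| ∈ [16, 20]  (≈ [16.0000, 20.0000])

|AB| ∈ {36}
|AD| ∈ {2}
|CD| ∈ {18}
|BD| ∈ [34, 38]
|AC| ∈ [16, 20]
|BC| ∈ [16, 56]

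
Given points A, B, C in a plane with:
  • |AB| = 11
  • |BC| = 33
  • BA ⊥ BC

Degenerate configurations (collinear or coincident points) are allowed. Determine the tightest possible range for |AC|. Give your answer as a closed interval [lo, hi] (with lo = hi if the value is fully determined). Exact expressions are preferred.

|AB| ∈ {11}
|BC| ∈ {33}
|AC| ∈ {11·√(10)}

|AC| = 11·√(10)  (≈ 34.7851)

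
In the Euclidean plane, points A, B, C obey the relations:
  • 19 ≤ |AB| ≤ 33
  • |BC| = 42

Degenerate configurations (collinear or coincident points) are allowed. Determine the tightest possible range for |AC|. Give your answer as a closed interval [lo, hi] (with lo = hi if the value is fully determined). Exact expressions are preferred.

|AC| ∈ [9, 75]  (≈ [9.0000, 75.0000])

|AB| ∈ [19, 33]
|BC| ∈ {42}
|AC| ∈ [9, 75]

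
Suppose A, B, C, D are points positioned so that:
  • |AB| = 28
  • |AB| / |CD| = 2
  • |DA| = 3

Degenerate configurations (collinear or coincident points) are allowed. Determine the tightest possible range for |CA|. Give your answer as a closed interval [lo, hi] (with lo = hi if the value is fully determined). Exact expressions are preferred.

|AB| ∈ {28}
|AD| ∈ {3}
|CD| ∈ {14}
|BD| ∈ [25, 31]
|AC| ∈ [11, 17]
|BC| ∈ [11, 45]

|CA| ∈ [11, 17]  (≈ [11.0000, 17.0000])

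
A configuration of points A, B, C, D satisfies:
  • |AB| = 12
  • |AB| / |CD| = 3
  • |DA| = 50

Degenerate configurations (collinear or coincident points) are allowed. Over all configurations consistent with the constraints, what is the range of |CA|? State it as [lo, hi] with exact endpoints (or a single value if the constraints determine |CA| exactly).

|AB| ∈ {12}
|AD| ∈ {50}
|CD| ∈ {4}
|BD| ∈ [38, 62]
|AC| ∈ [46, 54]
|BC| ∈ [34, 66]

|CA| ∈ [46, 54]  (≈ [46.0000, 54.0000])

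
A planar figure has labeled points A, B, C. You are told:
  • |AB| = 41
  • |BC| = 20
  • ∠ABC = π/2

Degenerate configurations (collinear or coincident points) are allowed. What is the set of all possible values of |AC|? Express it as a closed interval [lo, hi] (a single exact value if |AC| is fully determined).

|AC| = √(2081)  (≈ 45.6180)

|AB| ∈ {41}
|BC| ∈ {20}
|AC| ∈ {√(2081)}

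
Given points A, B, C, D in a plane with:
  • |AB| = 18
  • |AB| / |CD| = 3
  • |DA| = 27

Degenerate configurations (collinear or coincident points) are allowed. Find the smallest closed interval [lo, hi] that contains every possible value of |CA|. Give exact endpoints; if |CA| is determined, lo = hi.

|CA| ∈ [21, 33]  (≈ [21.0000, 33.0000])

|AB| ∈ {18}
|AD| ∈ {27}
|CD| ∈ {6}
|BD| ∈ [9, 45]
|AC| ∈ [21, 33]
|BC| ∈ [3, 51]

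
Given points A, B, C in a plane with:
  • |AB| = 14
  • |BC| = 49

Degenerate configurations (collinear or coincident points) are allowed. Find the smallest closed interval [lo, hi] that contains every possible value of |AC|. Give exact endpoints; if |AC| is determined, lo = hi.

|AB| ∈ {14}
|BC| ∈ {49}
|AC| ∈ [35, 63]

|AC| ∈ [35, 63]  (≈ [35.0000, 63.0000])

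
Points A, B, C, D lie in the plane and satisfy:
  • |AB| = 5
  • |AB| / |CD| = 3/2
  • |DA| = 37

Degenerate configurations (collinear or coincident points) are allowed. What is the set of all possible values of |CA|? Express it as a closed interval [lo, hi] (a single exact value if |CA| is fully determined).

|AB| ∈ {5}
|AD| ∈ {37}
|CD| ∈ {10/3}
|BD| ∈ [32, 42]
|AC| ∈ [101/3, 121/3]
|BC| ∈ [86/3, 136/3]

|CA| ∈ [101/3, 121/3]  (≈ [33.6667, 40.3333])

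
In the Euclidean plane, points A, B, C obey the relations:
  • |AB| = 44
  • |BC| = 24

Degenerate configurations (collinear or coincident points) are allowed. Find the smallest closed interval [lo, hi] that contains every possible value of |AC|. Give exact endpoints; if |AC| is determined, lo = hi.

|AC| ∈ [20, 68]  (≈ [20.0000, 68.0000])

|AB| ∈ {44}
|BC| ∈ {24}
|AC| ∈ [20, 68]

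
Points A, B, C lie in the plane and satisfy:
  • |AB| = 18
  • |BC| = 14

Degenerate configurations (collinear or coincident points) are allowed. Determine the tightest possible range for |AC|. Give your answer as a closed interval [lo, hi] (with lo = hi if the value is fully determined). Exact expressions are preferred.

|AC| ∈ [4, 32]  (≈ [4.0000, 32.0000])

|AB| ∈ {18}
|BC| ∈ {14}
|AC| ∈ [4, 32]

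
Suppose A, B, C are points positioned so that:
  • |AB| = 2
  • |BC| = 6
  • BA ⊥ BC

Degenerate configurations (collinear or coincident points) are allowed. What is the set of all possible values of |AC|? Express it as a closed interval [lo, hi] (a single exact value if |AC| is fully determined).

|AB| ∈ {2}
|BC| ∈ {6}
|AC| ∈ {2·√(10)}

|AC| = 2·√(10)  (≈ 6.3246)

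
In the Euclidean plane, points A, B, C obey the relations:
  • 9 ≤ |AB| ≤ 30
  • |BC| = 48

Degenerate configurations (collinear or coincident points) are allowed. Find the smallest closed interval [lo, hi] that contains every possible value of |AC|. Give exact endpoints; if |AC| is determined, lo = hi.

|AC| ∈ [18, 78]  (≈ [18.0000, 78.0000])

|AB| ∈ [9, 30]
|BC| ∈ {48}
|AC| ∈ [18, 78]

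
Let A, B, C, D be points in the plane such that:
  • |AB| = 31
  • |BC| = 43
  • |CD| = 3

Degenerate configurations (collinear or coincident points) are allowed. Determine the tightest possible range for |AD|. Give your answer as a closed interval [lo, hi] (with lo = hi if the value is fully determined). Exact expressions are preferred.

|AB| ∈ {31}
|BC| ∈ {43}
|CD| ∈ {3}
|AC| ∈ [12, 74]
|BD| ∈ [40, 46]
|AD| ∈ [9, 77]

|AD| ∈ [9, 77]  (≈ [9.0000, 77.0000])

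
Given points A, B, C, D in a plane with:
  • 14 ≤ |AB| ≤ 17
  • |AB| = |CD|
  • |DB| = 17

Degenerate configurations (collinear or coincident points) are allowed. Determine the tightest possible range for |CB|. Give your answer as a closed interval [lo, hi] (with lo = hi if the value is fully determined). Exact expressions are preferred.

|AB| ∈ [14, 17]
|BD| ∈ {17}
|CD| ∈ [14, 17]
|AD| ∈ [0, 34]
|BC| ∈ [0, 34]
|AC| ∈ [0, 51]

|CB| ∈ [0, 34]  (≈ [0.0000, 34.0000])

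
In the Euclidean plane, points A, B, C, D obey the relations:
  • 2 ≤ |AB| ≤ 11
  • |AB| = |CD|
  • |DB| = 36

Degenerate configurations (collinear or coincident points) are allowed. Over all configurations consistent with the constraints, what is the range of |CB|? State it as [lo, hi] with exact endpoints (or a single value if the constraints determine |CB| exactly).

|CB| ∈ [25, 47]  (≈ [25.0000, 47.0000])

|AB| ∈ [2, 11]
|BD| ∈ {36}
|CD| ∈ [2, 11]
|AD| ∈ [25, 47]
|BC| ∈ [25, 47]
|AC| ∈ [14, 58]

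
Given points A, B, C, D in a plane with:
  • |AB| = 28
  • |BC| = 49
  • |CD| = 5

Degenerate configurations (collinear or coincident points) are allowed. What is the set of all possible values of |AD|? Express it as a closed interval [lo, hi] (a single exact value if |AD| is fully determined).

|AD| ∈ [16, 82]  (≈ [16.0000, 82.0000])

|AB| ∈ {28}
|BC| ∈ {49}
|CD| ∈ {5}
|AC| ∈ [21, 77]
|BD| ∈ [44, 54]
|AD| ∈ [16, 82]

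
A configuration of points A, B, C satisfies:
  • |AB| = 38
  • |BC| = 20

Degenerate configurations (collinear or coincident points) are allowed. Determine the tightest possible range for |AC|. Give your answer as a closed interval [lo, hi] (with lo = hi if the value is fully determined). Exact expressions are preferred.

|AC| ∈ [18, 58]  (≈ [18.0000, 58.0000])

|AB| ∈ {38}
|BC| ∈ {20}
|AC| ∈ [18, 58]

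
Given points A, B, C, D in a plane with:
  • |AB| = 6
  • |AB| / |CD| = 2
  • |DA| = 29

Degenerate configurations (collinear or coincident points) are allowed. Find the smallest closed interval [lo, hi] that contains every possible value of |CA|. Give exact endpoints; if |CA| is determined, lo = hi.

|AB| ∈ {6}
|AD| ∈ {29}
|CD| ∈ {3}
|BD| ∈ [23, 35]
|AC| ∈ [26, 32]
|BC| ∈ [20, 38]

|CA| ∈ [26, 32]  (≈ [26.0000, 32.0000])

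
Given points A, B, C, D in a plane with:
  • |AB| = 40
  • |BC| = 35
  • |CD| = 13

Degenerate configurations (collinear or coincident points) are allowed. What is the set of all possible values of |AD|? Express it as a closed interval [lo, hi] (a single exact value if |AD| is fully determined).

|AB| ∈ {40}
|BC| ∈ {35}
|CD| ∈ {13}
|AC| ∈ [5, 75]
|BD| ∈ [22, 48]
|AD| ∈ [0, 88]

|AD| ∈ [0, 88]  (≈ [0.0000, 88.0000])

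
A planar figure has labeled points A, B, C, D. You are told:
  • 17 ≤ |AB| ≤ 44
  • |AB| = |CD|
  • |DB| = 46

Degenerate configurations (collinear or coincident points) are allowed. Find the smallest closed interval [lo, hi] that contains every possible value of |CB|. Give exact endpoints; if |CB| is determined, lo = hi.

|AB| ∈ [17, 44]
|BD| ∈ {46}
|CD| ∈ [17, 44]
|AD| ∈ [2, 90]
|BC| ∈ [2, 90]
|AC| ∈ [0, 134]

|CB| ∈ [2, 90]  (≈ [2.0000, 90.0000])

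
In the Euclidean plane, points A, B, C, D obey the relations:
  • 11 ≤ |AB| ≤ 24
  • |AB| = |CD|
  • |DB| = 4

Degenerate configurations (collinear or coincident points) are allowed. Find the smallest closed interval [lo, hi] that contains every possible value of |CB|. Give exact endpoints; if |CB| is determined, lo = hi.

|CB| ∈ [7, 28]  (≈ [7.0000, 28.0000])

|AB| ∈ [11, 24]
|BD| ∈ {4}
|CD| ∈ [11, 24]
|AD| ∈ [7, 28]
|BC| ∈ [7, 28]
|AC| ∈ [0, 52]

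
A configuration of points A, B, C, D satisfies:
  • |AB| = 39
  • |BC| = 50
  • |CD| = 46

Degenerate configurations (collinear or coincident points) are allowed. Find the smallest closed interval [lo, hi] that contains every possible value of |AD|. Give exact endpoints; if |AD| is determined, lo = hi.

|AD| ∈ [0, 135]  (≈ [0.0000, 135.0000])

|AB| ∈ {39}
|BC| ∈ {50}
|CD| ∈ {46}
|AC| ∈ [11, 89]
|BD| ∈ [4, 96]
|AD| ∈ [0, 135]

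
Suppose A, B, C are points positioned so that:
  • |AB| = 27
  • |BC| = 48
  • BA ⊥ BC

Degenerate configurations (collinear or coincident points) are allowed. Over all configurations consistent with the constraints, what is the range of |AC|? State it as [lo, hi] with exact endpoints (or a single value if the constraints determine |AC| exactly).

|AB| ∈ {27}
|BC| ∈ {48}
|AC| ∈ {3·√(337)}

|AC| = 3·√(337)  (≈ 55.0727)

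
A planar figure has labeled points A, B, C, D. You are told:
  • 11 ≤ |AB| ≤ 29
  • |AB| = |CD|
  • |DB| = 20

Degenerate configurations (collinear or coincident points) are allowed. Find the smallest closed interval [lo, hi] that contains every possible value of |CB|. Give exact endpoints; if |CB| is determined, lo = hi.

|AB| ∈ [11, 29]
|BD| ∈ {20}
|CD| ∈ [11, 29]
|AD| ∈ [0, 49]
|BC| ∈ [0, 49]
|AC| ∈ [0, 78]

|CB| ∈ [0, 49]  (≈ [0.0000, 49.0000])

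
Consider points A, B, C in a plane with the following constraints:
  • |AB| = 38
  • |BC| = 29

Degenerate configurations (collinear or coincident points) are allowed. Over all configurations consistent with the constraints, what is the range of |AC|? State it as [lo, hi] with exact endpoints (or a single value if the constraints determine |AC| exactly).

|AC| ∈ [9, 67]  (≈ [9.0000, 67.0000])

|AB| ∈ {38}
|BC| ∈ {29}
|AC| ∈ [9, 67]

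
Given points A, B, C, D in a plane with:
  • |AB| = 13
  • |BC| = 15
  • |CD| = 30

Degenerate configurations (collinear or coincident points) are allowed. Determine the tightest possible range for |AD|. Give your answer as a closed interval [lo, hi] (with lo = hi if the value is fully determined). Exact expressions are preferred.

|AD| ∈ [2, 58]  (≈ [2.0000, 58.0000])

|AB| ∈ {13}
|BC| ∈ {15}
|CD| ∈ {30}
|AC| ∈ [2, 28]
|BD| ∈ [15, 45]
|AD| ∈ [2, 58]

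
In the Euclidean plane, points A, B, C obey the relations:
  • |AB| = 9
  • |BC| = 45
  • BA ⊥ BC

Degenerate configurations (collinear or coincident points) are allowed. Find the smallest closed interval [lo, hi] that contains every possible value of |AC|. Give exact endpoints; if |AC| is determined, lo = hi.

|AB| ∈ {9}
|BC| ∈ {45}
|AC| ∈ {9·√(26)}

|AC| = 9·√(26)  (≈ 45.8912)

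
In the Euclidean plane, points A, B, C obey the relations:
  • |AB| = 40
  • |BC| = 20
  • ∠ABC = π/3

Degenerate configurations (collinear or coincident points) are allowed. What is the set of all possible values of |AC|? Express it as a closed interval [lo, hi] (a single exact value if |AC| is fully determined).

|AB| ∈ {40}
|BC| ∈ {20}
|AC| ∈ {20·√(3)}

|AC| = 20·√(3)  (≈ 34.6410)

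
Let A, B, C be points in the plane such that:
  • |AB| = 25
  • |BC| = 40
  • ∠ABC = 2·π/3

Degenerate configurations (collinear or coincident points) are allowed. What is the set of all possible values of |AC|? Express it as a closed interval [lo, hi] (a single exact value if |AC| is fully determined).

|AC| = 5·√(129)  (≈ 56.7891)

|AB| ∈ {25}
|BC| ∈ {40}
|AC| ∈ {5·√(129)}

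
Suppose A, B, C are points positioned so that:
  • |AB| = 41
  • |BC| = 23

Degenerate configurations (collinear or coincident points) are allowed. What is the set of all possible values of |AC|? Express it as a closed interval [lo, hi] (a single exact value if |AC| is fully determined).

|AC| ∈ [18, 64]  (≈ [18.0000, 64.0000])

|AB| ∈ {41}
|BC| ∈ {23}
|AC| ∈ [18, 64]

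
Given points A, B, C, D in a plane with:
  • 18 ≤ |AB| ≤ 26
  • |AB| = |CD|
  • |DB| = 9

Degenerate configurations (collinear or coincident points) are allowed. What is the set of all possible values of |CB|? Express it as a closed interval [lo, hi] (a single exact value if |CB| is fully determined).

|CB| ∈ [9, 35]  (≈ [9.0000, 35.0000])

|AB| ∈ [18, 26]
|BD| ∈ {9}
|CD| ∈ [18, 26]
|AD| ∈ [9, 35]
|BC| ∈ [9, 35]
|AC| ∈ [0, 61]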